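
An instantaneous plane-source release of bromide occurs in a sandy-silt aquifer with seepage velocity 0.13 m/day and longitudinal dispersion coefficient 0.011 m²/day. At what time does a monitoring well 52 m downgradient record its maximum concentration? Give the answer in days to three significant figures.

399 days

For the 1D instantaneous-source solution, setting ∂C/∂t = 0 at fixed x gives v²t² + 2Dt − x² = 0, so t = (√(D² + v²x²) − D)/v².
√(D² + v²x²) = √(0.011² + 0.13² × 52²) = 6.760; v² = 0.0169.
t = (6.760 − 0.011)/0.0169 = 399 days (vs. the pure-advection estimate x/v = 400 d).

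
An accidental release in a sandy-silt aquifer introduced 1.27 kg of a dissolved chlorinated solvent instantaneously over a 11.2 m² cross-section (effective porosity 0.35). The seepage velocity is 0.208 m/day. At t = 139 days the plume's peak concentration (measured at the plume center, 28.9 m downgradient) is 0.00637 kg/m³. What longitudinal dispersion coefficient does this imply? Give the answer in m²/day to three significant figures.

At the plume center C_max = M/(n_e·A·√(4πDt)), so D = M²/(4πt·(n_e·A·C_max)²).
n_e·A·C_max = 0.35 × 11.2 × 0.00637 = 0.02497 kg/m.
D = 1.27²/(4π × 139 × 0.02497²) = 1.48 m²/day.

1.48 m²/day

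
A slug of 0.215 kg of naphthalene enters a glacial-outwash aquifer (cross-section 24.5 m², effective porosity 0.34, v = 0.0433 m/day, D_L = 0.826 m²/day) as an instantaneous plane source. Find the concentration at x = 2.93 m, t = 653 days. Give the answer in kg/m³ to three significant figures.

0.000233 kg/m³

For an instantaneous plane source, C(x,t) = M/(n_e·A·√(4πDt)) · exp(−(x−vt)²/(4Dt)), with n_e·A the pore (flow) area.
Plume center vt = 0.0433 × 653 = 28.2749 m, so the well at 2.93 m is 25.3449 m upgradient of the peak.
√(4πDt) = 82.33 m, giving peak height M/(n_e·A·√(4πDt)) = 0.215/(0.34 × 24.5 × 82.33) = 0.0003135 kg/m³.
(x−vt)²/(4Dt) = (-25.3449)²/(4 × 0.826 × 653) = 0.2977; exp(−0.2977) = 0.7425.
C = 0.0003135 × 0.7425 = 0.000233 kg/m³.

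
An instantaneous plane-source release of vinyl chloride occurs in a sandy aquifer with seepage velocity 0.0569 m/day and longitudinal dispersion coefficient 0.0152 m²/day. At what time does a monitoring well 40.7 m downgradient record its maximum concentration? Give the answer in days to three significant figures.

For the 1D instantaneous-source solution, setting ∂C/∂t = 0 at fixed x gives v²t² + 2Dt − x² = 0, so t = (√(D² + v²x²) − D)/v².
√(D² + v²x²) = √(0.0152² + 0.0569² × 40.7²) = 2.316; v² = 0.00323761.
t = (2.316 − 0.0152)/0.00323761 = 711 days (vs. the pure-advection estimate x/v = 715 d).

711 days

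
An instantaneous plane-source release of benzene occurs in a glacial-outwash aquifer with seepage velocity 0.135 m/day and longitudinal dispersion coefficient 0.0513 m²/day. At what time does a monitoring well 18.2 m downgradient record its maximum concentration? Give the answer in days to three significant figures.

For the 1D instantaneous-source solution, setting ∂C/∂t = 0 at fixed x gives v²t² + 2Dt − x² = 0, so t = (√(D² + v²x²) − D)/v².
√(D² + v²x²) = √(0.0513² + 0.135² × 18.2²) = 2.458; v² = 0.018225.
t = (2.458 − 0.0513)/0.018225 = 132 days (vs. the pure-advection estimate x/v = 135 d).

132 days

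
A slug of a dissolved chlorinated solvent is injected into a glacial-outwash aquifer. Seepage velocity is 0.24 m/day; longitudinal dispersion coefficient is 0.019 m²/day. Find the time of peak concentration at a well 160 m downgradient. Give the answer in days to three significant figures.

666 days

For the 1D instantaneous-source solution, setting ∂C/∂t = 0 at fixed x gives v²t² + 2Dt − x² = 0, so t = (√(D² + v²x²) − D)/v².
√(D² + v²x²) = √(0.019² + 0.24² × 160²) = 38.40; v² = 0.0576.
t = (38.40 − 0.019)/0.0576 = 666 days (vs. the pure-advection estimate x/v = 667 d).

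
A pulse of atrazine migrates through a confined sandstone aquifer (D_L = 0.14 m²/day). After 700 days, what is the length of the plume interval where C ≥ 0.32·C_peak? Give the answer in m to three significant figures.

The plume is Gaussian with σ = √(2Dt) = √(2 × 0.14 × 700) = 14.00 m.
C/C_peak = exp(−Δx²/(2σ²)) = 0.32 ⇒ Δx = σ·√(−2 ln 0.32) = 14.00 × 1.510 = 21.14 m.
Width = 2Δx = 42.3 m.

42.3 m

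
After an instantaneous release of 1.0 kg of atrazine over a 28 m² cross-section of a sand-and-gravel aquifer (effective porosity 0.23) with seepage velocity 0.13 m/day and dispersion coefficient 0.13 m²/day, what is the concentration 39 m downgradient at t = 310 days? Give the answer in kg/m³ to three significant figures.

For an instantaneous plane source, C(x,t) = M/(n_e·A·√(4πDt)) · exp(−(x−vt)²/(4Dt)), with n_e·A the pore (flow) area.
Plume center vt = 0.13 × 310 = 40.3 m, so the well at 39 m is 1.3 m upgradient of the peak.
√(4πDt) = 22.50 m, giving peak height M/(n_e·A·√(4πDt)) = 1.0/(0.23 × 28 × 22.50) = 0.006901 kg/m³.
(x−vt)²/(4Dt) = (-1.3)²/(4 × 0.13 × 310) = 0.01048; exp(−0.01048) = 0.9896.
C = 0.006901 × 0.9896 = 0.00683 kg/m³.

0.00683 kg/m³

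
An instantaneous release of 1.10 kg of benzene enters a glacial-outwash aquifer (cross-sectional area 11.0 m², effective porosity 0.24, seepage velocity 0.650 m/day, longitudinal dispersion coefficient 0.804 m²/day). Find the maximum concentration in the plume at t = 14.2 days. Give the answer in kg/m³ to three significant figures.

The peak of an instantaneous 1D plume sits at x = vt; there the Gaussian factor is 1 and C_max = M/(n_e·A·√(4πDt)), where n_e·A is the pore area the mass is dissolved in.
√(4πDt) = √(4π × 0.804 × 14.2) = 11.98 m, so C_max = 1.10/(0.24 × 11.0 × 11.98) = 0.0348 kg/m³.

0.0348 kg/m³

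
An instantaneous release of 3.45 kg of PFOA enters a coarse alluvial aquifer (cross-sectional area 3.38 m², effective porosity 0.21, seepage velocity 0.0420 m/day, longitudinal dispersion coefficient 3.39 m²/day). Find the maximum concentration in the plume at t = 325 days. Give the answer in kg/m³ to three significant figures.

The peak of an instantaneous 1D plume sits at x = vt; there the Gaussian factor is 1 and C_max = M/(n_e·A·√(4πDt)), where n_e·A is the pore area the mass is dissolved in.
√(4πDt) = √(4π × 3.39 × 325) = 117.7 m, so C_max = 3.45/(0.21 × 3.38 × 117.7) = 0.0413 kg/m³.

0.0413 kg/m³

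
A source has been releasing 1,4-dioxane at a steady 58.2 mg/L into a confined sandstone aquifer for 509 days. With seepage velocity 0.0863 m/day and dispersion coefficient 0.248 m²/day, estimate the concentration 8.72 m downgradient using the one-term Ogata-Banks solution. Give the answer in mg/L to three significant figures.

57.4 mg/L

For a continuous step input, C/C₀ ≈ ½·erfc((x−vt)/(2√(Dt))).
vt = 0.0863 × 509 = 43.9267 m and 2√(Dt) = 2√(0.248 × 509) = 22.47 m.
Argument (x−vt)/(2√(Dt)) = (8.72 − 43.9267)/22.47 = -1.567; ½·erfc(-1.567) = 0.9867.
C = 58.2 × 0.9867 = 57.4 mg/L.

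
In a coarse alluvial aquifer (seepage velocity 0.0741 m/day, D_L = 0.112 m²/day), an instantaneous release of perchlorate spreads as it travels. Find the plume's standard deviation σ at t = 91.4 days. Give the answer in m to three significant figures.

Dispersive spreading gives a Gaussian with σ² = 2Dt; advection only shifts the center.
σ = √(2 × 0.112 × 91.4) = 4.52 m.

4.52 m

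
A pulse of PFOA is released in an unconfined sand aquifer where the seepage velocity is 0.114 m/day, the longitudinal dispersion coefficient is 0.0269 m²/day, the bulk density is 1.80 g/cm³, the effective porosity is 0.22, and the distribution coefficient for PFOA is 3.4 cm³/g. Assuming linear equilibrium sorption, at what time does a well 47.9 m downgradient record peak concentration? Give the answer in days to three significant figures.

12000 days

Retardation factor R = 1 + ρ_b·K_d/n = 1 + 1.80 × 3.4/0.22 = 28.82.
Sorption retards both mechanisms: v_R = v/R = 0.003956 m/day, D_R = D/R = 0.0009334 m²/day.
Peak time from v_R²t² + 2D_R t − x² = 0: t = (√(D_R² + v_R²x²) − D_R)/v_R².
√(D_R² + v_R²x²) = √(0.0009334² + 0.003956² × 47.9²) = 0.1895; v_R² = 1.565e-05.
t = (0.1895 − 0.0009334)/1.565e-05 = 12000 days.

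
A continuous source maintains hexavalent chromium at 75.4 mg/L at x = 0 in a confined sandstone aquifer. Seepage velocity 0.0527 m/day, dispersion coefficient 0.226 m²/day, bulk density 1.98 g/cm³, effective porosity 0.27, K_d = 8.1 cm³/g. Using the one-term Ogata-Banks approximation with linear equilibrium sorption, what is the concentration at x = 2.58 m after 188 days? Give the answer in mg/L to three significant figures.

1.57 mg/L

Retardation factor R = 1 + ρ_b·K_d/n = 1 + 1.98 × 8.1/0.27 = 60.40.
Sorption retards both mechanisms: v_R = v/R = 0.0008725 m/day, D_R = D/R = 0.003742 m²/day.
v_R·t = 0.0008725 × 188 = 0.16403 m; 2√(D_R t) = 1.677 m; argument = (2.58 − 0.16403)/1.677 = 1.441.
C = C₀ × ½·erfc(1.441) = 75.4 × 0.02078 = 1.57 mg/L.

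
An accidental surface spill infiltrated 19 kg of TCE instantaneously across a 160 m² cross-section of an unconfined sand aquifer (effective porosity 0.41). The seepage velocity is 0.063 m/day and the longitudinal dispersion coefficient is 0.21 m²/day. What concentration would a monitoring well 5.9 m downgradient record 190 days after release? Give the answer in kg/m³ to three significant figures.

0.0103 kg/m³

For an instantaneous plane source, C(x,t) = M/(n_e·A·√(4πDt)) · exp(−(x−vt)²/(4Dt)), with n_e·A the pore (flow) area.
Plume center vt = 0.063 × 190 = 11.97 m, so the well at 5.9 m is 6.07 m upgradient of the peak.
√(4πDt) = 22.39 m, giving peak height M/(n_e·A·√(4πDt)) = 19/(0.41 × 160 × 22.39) = 0.01294 kg/m³.
(x−vt)²/(4Dt) = (-6.07)²/(4 × 0.21 × 190) = 0.2309; exp(−0.2309) = 0.7938.
C = 0.01294 × 0.7938 = 0.0103 kg/m³.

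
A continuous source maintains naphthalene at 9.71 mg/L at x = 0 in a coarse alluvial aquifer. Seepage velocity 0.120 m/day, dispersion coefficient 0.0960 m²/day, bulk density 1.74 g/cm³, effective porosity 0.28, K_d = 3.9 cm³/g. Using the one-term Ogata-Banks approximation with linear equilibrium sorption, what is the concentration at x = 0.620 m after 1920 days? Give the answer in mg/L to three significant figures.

Retardation factor R = 1 + ρ_b·K_d/n = 1 + 1.74 × 3.9/0.28 = 25.24.
Sorption retards both mechanisms: v_R = v/R = 0.004754 m/day, D_R = D/R = 0.003803 m²/day.
v_R·t = 0.004754 × 1920 = 9.12768 m; 2√(D_R t) = 5.404 m; argument = (0.620 − 9.12768)/5.404 = -1.574.
C = C₀ × ½·erfc(-1.574) = 9.71 × 0.9870 = 9.58 mg/L.

9.58 mg/L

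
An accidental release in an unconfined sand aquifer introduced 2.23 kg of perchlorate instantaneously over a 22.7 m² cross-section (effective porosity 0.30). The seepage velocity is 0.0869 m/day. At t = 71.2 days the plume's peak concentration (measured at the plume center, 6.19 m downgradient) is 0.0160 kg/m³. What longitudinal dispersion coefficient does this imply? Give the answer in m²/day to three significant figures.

0.468 m²/day

At the plume center C_max = M/(n_e·A·√(4πDt)), so D = M²/(4πt·(n_e·A·C_max)²).
n_e·A·C_max = 0.30 × 22.7 × 0.0160 = 0.1090 kg/m.
D = 2.23²/(4π × 71.2 × 0.1090²) = 0.468 m²/day.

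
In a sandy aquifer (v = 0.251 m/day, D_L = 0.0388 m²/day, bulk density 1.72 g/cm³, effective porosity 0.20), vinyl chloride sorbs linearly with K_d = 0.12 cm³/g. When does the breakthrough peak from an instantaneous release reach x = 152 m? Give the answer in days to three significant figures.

1230 days

Retardation factor R = 1 + ρ_b·K_d/n = 1 + 1.72 × 0.12/0.20 = 2.032.
Sorption retards both mechanisms: v_R = v/R = 0.1235 m/day, D_R = D/R = 0.01909 m²/day.
Peak time from v_R²t² + 2D_R t − x² = 0: t = (√(D_R² + v_R²x²) − D_R)/v_R².
√(D_R² + v_R²x²) = √(0.01909² + 0.1235² × 152²) = 18.77; v_R² = 0.01525.
t = (18.77 − 0.01909)/0.01525 = 1230 days.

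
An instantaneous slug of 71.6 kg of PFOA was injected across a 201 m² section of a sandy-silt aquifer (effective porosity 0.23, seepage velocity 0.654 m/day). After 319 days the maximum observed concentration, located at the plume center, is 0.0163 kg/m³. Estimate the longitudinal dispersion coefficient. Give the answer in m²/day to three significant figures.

At the plume center C_max = M/(n_e·A·√(4πDt)), so D = M²/(4πt·(n_e·A·C_max)²).
n_e·A·C_max = 0.23 × 201 × 0.0163 = 0.7535 kg/m.
D = 71.6²/(4π × 319 × 0.7535²) = 2.25 m²/day.

2.25 m²/day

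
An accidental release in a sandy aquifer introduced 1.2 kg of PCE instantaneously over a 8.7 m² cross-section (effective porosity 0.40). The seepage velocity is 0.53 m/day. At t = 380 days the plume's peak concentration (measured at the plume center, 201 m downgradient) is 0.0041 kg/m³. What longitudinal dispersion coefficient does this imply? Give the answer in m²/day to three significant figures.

At the plume center C_max = M/(n_e·A·√(4πDt)), so D = M²/(4πt·(n_e·A·C_max)²).
n_e·A·C_max = 0.40 × 8.7 × 0.0041 = 0.01427 kg/m.
D = 1.2²/(4π × 380 × 0.01427²) = 1.48 m²/day.

1.48 m²/day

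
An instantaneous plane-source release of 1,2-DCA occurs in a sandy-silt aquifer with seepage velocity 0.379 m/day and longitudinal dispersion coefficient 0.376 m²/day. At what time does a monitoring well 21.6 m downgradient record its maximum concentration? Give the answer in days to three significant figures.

For the 1D instantaneous-source solution, setting ∂C/∂t = 0 at fixed x gives v²t² + 2Dt − x² = 0, so t = (√(D² + v²x²) − D)/v².
√(D² + v²x²) = √(0.376² + 0.379² × 21.6²) = 8.195; v² = 0.143641.
t = (8.195 − 0.376)/0.143641 = 54.4 days (vs. the pure-advection estimate x/v = 57.0 d).

54.4 days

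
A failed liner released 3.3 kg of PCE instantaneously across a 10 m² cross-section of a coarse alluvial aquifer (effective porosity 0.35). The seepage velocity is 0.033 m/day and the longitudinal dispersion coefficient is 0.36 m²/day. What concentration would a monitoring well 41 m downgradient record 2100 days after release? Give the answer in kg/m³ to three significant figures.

0.00742 kg/m³

For an instantaneous plane source, C(x,t) = M/(n_e·A·√(4πDt)) · exp(−(x−vt)²/(4Dt)), with n_e·A the pore (flow) area.
Plume center vt = 0.033 × 2100 = 69.3 m, so the well at 41 m is 28.3 m upgradient of the peak.
√(4πDt) = 97.47 m, giving peak height M/(n_e·A·√(4πDt)) = 3.3/(0.35 × 10 × 97.47) = 0.009673 kg/m³.
(x−vt)²/(4Dt) = (-28.3)²/(4 × 0.36 × 2100) = 0.2648; exp(−0.2648) = 0.7674.
C = 0.009673 × 0.7674 = 0.00742 kg/m³.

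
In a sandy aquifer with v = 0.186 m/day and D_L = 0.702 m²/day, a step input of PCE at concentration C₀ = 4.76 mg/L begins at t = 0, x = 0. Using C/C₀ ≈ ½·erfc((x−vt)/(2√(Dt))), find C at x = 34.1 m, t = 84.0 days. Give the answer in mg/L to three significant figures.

0.212 mg/L

For a continuous step input, C/C₀ ≈ ½·erfc((x−vt)/(2√(Dt))).
vt = 0.186 × 84.0 = 15.624 m and 2√(Dt) = 2√(0.702 × 84.0) = 15.36 m.
Argument (x−vt)/(2√(Dt)) = (34.1 − 15.624)/15.36 = 1.203; ½·erfc(1.203) = 0.04444.
C = 4.76 × 0.04444 = 0.212 mg/L.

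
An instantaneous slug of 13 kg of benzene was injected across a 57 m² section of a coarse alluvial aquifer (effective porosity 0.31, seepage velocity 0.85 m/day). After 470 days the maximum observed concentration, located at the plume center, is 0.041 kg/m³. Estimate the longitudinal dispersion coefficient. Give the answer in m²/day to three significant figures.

0.0545 m²/day

At the plume center C_max = M/(n_e·A·√(4πDt)), so D = M²/(4πt·(n_e·A·C_max)²).
n_e·A·C_max = 0.31 × 57 × 0.041 = 0.7245 kg/m.
D = 13²/(4π × 470 × 0.7245²) = 0.0545 m²/day.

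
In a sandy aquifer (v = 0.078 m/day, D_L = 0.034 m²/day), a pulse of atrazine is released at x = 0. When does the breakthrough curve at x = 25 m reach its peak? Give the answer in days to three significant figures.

For the 1D instantaneous-source solution, setting ∂C/∂t = 0 at fixed x gives v²t² + 2Dt − x² = 0, so t = (√(D² + v²x²) − D)/v².
√(D² + v²x²) = √(0.034² + 0.078² × 25²) = 1.950; v² = 0.006084.
t = (1.950 − 0.034)/0.006084 = 315 days (vs. the pure-advection estimate x/v = 321 d).

315 days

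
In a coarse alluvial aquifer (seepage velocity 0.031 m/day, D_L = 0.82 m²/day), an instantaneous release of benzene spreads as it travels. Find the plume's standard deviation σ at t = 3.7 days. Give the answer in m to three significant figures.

Dispersive spreading gives a Gaussian with σ² = 2Dt; advection only shifts the center.
σ = √(2 × 0.82 × 3.7) = 2.46 m.

2.46 m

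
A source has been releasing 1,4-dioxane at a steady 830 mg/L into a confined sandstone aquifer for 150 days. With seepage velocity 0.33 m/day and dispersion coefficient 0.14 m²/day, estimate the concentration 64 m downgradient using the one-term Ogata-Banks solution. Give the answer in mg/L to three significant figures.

For a continuous step input, C/C₀ ≈ ½·erfc((x−vt)/(2√(Dt))).
vt = 0.33 × 150 = 49.5 m and 2√(Dt) = 2√(0.14 × 150) = 9.165 m.
Argument (x−vt)/(2√(Dt)) = (64 − 49.5)/9.165 = 1.582; ½·erfc(1.582) = 0.01263.
C = 830 × 0.01263 = 10.5 mg/L.

10.5 mg/L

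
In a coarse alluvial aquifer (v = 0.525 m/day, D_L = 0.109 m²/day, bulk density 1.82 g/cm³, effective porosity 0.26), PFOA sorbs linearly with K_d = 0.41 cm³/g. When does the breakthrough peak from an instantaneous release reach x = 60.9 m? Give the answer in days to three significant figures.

447 days

Retardation factor R = 1 + ρ_b·K_d/n = 1 + 1.82 × 0.41/0.26 = 3.870.
Sorption retards both mechanisms: v_R = v/R = 0.1357 m/day, D_R = D/R = 0.02817 m²/day.
Peak time from v_R²t² + 2D_R t − x² = 0: t = (√(D_R² + v_R²x²) − D_R)/v_R².
√(D_R² + v_R²x²) = √(0.02817² + 0.1357² × 60.9²) = 8.264; v_R² = 0.01841.
t = (8.264 − 0.02817)/0.01841 = 447 days.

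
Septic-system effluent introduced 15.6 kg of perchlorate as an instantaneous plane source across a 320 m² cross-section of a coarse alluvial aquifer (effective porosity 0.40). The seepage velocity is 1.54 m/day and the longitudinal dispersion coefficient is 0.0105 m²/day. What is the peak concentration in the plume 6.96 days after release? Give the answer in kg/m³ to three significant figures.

0.127 kg/m³

The peak of an instantaneous 1D plume sits at x = vt; there the Gaussian factor is 1 and C_max = M/(n_e·A·√(4πDt)), where n_e·A is the pore area the mass is dissolved in.
√(4πDt) = √(4π × 0.0105 × 6.96) = 0.9583 m, so C_max = 15.6/(0.40 × 320 × 0.9583) = 0.127 kg/m³.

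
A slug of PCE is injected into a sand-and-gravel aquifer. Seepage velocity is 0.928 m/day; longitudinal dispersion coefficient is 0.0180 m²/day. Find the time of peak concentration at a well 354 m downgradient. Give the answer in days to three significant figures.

381 days

For the 1D instantaneous-source solution, setting ∂C/∂t = 0 at fixed x gives v²t² + 2Dt − x² = 0, so t = (√(D² + v²x²) − D)/v².
√(D² + v²x²) = √(0.0180² + 0.928² × 354²) = 328.5; v² = 0.861184.
t = (328.5 − 0.0180)/0.861184 = 381 days (vs. the pure-advection estimate x/v = 381 d).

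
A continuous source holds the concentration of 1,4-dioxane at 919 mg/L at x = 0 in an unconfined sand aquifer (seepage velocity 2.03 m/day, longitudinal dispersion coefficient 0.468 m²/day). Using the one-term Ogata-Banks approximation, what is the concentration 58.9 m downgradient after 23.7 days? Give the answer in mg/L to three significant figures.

For a continuous step input, C/C₀ ≈ ½·erfc((x−vt)/(2√(Dt))).
vt = 2.03 × 23.7 = 48.111 m and 2√(Dt) = 2√(0.468 × 23.7) = 6.661 m.
Argument (x−vt)/(2√(Dt)) = (58.9 − 48.111)/6.661 = 1.620; ½·erfc(1.620) = 0.01098.
C = 919 × 0.01098 = 10.1 mg/L.

10.1 mg/L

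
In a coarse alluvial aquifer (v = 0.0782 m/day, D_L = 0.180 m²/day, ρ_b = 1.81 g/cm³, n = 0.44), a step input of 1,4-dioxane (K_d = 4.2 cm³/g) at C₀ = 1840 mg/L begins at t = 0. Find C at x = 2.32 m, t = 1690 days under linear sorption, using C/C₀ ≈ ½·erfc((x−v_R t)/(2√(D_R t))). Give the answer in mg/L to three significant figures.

1480 mg/L

Retardation factor R = 1 + ρ_b·K_d/n = 1 + 1.81 × 4.2/0.44 = 18.28.
Sorption retards both mechanisms: v_R = v/R = 0.004278 m/day, D_R = D/R = 0.009847 m²/day.
v_R·t = 0.004278 × 1690 = 7.22982 m; 2√(D_R t) = 8.159 m; argument = (2.32 − 7.22982)/8.159 = -0.6018.
C = C₀ × ½·erfc(-0.6018) = 1840 × 0.8026 = 1480 mg/L.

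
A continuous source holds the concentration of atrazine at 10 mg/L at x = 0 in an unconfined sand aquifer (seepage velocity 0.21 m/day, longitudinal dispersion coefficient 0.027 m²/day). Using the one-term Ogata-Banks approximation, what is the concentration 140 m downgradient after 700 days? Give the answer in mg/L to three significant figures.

For a continuous step input, C/C₀ ≈ ½·erfc((x−vt)/(2√(Dt))).
vt = 0.21 × 700 = 147 m and 2√(Dt) = 2√(0.027 × 700) = 8.695 m.
Argument (x−vt)/(2√(Dt)) = (140 − 147)/8.695 = -0.8051; ½·erfc(-0.8051) = 0.8726.
C = 10 × 0.8726 = 8.73 mg/L.

8.73 mg/L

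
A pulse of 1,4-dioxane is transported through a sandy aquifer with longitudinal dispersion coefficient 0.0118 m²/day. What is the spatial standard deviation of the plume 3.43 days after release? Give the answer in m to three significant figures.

Dispersive spreading gives a Gaussian with σ² = 2Dt; advection only shifts the center.
σ = √(2 × 0.0118 × 3.43) = 0.285 m.

0.285 m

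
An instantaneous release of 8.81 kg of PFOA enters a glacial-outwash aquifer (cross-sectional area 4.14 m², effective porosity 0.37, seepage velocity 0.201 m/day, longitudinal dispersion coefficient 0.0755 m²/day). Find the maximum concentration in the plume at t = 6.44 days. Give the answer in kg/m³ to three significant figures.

2.33 kg/m³

The peak of an instantaneous 1D plume sits at x = vt; there the Gaussian factor is 1 and C_max = M/(n_e·A·√(4πDt)), where n_e·A is the pore area the mass is dissolved in.
√(4πDt) = √(4π × 0.0755 × 6.44) = 2.472 m, so C_max = 8.81/(0.37 × 4.14 × 2.472) = 2.33 kg/m³.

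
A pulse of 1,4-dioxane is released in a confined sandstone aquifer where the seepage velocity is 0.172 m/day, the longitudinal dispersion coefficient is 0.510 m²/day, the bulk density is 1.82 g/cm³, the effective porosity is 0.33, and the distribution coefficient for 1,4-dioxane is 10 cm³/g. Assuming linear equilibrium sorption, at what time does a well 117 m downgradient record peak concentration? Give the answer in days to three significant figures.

37200 days

Retardation factor R = 1 + ρ_b·K_d/n = 1 + 1.82 × 10/0.33 = 56.15.
Sorption retards both mechanisms: v_R = v/R = 0.003063 m/day, D_R = D/R = 0.009083 m²/day.
Peak time from v_R²t² + 2D_R t − x² = 0: t = (√(D_R² + v_R²x²) − D_R)/v_R².
√(D_R² + v_R²x²) = √(0.009083² + 0.003063² × 117²) = 0.3585; v_R² = 9.382e-06.
t = (0.3585 − 0.009083)/9.382e-06 = 37200 days.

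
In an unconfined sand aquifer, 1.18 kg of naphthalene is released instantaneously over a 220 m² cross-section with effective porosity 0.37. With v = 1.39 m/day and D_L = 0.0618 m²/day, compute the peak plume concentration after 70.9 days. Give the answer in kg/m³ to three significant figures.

The peak of an instantaneous 1D plume sits at x = vt; there the Gaussian factor is 1 and C_max = M/(n_e·A·√(4πDt)), where n_e·A is the pore area the mass is dissolved in.
√(4πDt) = √(4π × 0.0618 × 70.9) = 7.420 m, so C_max = 1.18/(0.37 × 220 × 7.420) = 0.00195 kg/m³.

0.00195 kg/m³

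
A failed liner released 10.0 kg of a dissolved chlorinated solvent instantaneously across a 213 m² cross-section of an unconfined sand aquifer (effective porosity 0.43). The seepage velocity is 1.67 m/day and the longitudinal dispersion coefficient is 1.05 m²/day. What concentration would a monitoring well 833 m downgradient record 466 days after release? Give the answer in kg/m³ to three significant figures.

For an instantaneous plane source, C(x,t) = M/(n_e·A·√(4πDt)) · exp(−(x−vt)²/(4Dt)), with n_e·A the pore (flow) area.
Plume center vt = 1.67 × 466 = 778.22 m, so the well at 833 m is 54.78 m downgradient of the peak.
√(4πDt) = 78.41 m, giving peak height M/(n_e·A·√(4πDt)) = 10.0/(0.43 × 213 × 78.41) = 0.001392 kg/m³.
(x−vt)²/(4Dt) = (54.78)²/(4 × 1.05 × 466) = 1.533; exp(−1.533) = 0.2159.
C = 0.001392 × 0.2159 = 0.000301 kg/m³.

0.000301 kg/m³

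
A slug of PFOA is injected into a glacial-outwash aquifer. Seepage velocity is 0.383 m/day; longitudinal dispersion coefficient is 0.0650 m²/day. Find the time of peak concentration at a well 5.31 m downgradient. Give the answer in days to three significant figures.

For the 1D instantaneous-source solution, setting ∂C/∂t = 0 at fixed x gives v²t² + 2Dt − x² = 0, so t = (√(D² + v²x²) − D)/v².
√(D² + v²x²) = √(0.0650² + 0.383² × 5.31²) = 2.035; v² = 0.146689.
t = (2.035 − 0.0650)/0.146689 = 13.4 days (vs. the pure-advection estimate x/v = 13.9 d).

13.4 days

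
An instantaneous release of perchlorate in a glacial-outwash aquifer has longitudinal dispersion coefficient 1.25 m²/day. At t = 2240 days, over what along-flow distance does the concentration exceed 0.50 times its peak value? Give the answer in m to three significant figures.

176 m

The plume is Gaussian with σ = √(2Dt) = √(2 × 1.25 × 2240) = 74.83 m.
C/C_peak = exp(−Δx²/(2σ²)) = 0.50 ⇒ Δx = σ·√(−2 ln 0.50) = 74.83 × 1.177 = 88.07 m.
Width = 2Δx = 176 m.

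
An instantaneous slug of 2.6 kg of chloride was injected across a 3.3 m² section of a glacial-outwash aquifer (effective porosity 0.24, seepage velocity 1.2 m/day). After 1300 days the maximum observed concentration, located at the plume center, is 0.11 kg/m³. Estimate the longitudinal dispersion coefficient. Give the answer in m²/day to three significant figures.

0.0545 m²/day

At the plume center C_max = M/(n_e·A·√(4πDt)), so D = M²/(4πt·(n_e·A·C_max)²).
n_e·A·C_max = 0.24 × 3.3 × 0.11 = 0.08712 kg/m.
D = 2.6²/(4π × 1300 × 0.08712²) = 0.0545 m²/day.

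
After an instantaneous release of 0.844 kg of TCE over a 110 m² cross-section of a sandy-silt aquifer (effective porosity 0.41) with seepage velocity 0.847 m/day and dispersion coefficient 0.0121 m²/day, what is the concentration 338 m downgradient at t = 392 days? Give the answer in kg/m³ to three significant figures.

For an instantaneous plane source, C(x,t) = M/(n_e·A·√(4πDt)) · exp(−(x−vt)²/(4Dt)), with n_e·A the pore (flow) area.
Plume center vt = 0.847 × 392 = 332.024 m, so the well at 338 m is 5.976 m downgradient of the peak.
√(4πDt) = 7.720 m, giving peak height M/(n_e·A·√(4πDt)) = 0.844/(0.41 × 110 × 7.720) = 0.002424 kg/m³.
(x−vt)²/(4Dt) = (5.976)²/(4 × 0.0121 × 392) = 1.882; exp(−1.882) = 0.1523.
C = 0.002424 × 0.1523 = 0.000369 kg/m³.

0.000369 kg/m³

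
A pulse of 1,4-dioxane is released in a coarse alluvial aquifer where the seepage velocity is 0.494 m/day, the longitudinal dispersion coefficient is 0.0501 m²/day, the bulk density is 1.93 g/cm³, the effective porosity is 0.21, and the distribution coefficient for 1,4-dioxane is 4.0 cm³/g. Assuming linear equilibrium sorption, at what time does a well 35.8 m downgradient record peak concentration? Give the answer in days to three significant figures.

2730 days

Retardation factor R = 1 + ρ_b·K_d/n = 1 + 1.93 × 4.0/0.21 = 37.76.
Sorption retards both mechanisms: v_R = v/R = 0.01308 m/day, D_R = D/R = 0.001327 m²/day.
Peak time from v_R²t² + 2D_R t − x² = 0: t = (√(D_R² + v_R²x²) − D_R)/v_R².
√(D_R² + v_R²x²) = √(0.001327² + 0.01308² × 35.8²) = 0.4683; v_R² = 0.0001711.
t = (0.4683 − 0.001327)/0.0001711 = 2730 days.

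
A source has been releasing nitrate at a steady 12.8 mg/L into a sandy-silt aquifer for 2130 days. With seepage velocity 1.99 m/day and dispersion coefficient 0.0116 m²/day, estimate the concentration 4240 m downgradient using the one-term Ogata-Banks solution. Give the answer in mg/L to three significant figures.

For a continuous step input, C/C₀ ≈ ½·erfc((x−vt)/(2√(Dt))).
vt = 1.99 × 2130 = 4238.7 m and 2√(Dt) = 2√(0.0116 × 2130) = 9.941 m.
Argument (x−vt)/(2√(Dt)) = (4240 − 4238.7)/9.941 = 0.1308; ½·erfc(0.1308) = 0.4266.
C = 12.8 × 0.4266 = 5.46 mg/L.

5.46 mg/L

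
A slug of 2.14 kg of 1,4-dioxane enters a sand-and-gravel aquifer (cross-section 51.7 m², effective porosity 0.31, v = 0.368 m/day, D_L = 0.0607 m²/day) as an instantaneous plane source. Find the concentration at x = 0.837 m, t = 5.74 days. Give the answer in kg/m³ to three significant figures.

For an instantaneous plane source, C(x,t) = M/(n_e·A·√(4πDt)) · exp(−(x−vt)²/(4Dt)), with n_e·A the pore (flow) area.
Plume center vt = 0.368 × 5.74 = 2.11232 m, so the well at 0.837 m is 1.27532 m upgradient of the peak.
√(4πDt) = 2.092 m, giving peak height M/(n_e·A·√(4πDt)) = 2.14/(0.31 × 51.7 × 2.092) = 0.06383 kg/m³.
(x−vt)²/(4Dt) = (-1.27532)²/(4 × 0.0607 × 5.74) = 1.167; exp(−1.167) = 0.3113.
C = 0.06383 × 0.3113 = 0.0199 kg/m³.

0.0199 kg/m³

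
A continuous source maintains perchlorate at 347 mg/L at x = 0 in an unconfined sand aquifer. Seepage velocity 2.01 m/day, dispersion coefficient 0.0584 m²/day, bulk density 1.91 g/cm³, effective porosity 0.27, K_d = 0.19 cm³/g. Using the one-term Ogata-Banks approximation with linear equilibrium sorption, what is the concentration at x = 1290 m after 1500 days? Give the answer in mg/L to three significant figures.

Retardation factor R = 1 + ρ_b·K_d/n = 1 + 1.91 × 0.19/0.27 = 2.344.
Sorption retards both mechanisms: v_R = v/R = 0.8575 m/day, D_R = D/R = 0.02491 m²/day.
v_R·t = 0.8575 × 1500 = 1286.25 m; 2√(D_R t) = 12.23 m; argument = (1290 − 1286.25)/12.23 = 0.3066.
C = C₀ × ½·erfc(0.3066) = 347 × 0.3323 = 115 mg/L.

115 mg/L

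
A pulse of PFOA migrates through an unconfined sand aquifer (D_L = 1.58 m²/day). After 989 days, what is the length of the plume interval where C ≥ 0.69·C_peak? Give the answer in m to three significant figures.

The plume is Gaussian with σ = √(2Dt) = √(2 × 1.58 × 989) = 55.90 m.
C/C_peak = exp(−Δx²/(2σ²)) = 0.69 ⇒ Δx = σ·√(−2 ln 0.69) = 55.90 × 0.8615 = 48.16 m.
Width = 2Δx = 96.3 m.

96.3 m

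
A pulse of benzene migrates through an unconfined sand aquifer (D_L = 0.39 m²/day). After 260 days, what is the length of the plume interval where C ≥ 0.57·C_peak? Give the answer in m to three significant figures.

30.2 m

The plume is Gaussian with σ = √(2Dt) = √(2 × 0.39 × 260) = 14.24 m.
C/C_peak = exp(−Δx²/(2σ²)) = 0.57 ⇒ Δx = σ·√(−2 ln 0.57) = 14.24 × 1.060 = 15.09 m.
Width = 2Δx = 30.2 m.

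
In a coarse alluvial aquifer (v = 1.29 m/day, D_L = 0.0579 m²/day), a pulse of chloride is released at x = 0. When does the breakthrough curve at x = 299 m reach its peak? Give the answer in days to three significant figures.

For the 1D instantaneous-source solution, setting ∂C/∂t = 0 at fixed x gives v²t² + 2Dt − x² = 0, so t = (√(D² + v²x²) − D)/v².
√(D² + v²x²) = √(0.0579² + 1.29² × 299²) = 385.7; v² = 1.6641.
t = (385.7 − 0.0579)/1.6641 = 232 days (vs. the pure-advection estimate x/v = 232 d).

232 days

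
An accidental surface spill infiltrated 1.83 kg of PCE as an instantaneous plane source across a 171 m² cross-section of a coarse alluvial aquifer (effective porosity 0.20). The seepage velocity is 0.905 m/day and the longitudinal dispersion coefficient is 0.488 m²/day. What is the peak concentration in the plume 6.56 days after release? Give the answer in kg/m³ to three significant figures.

0.00844 kg/m³

The peak of an instantaneous 1D plume sits at x = vt; there the Gaussian factor is 1 and C_max = M/(n_e·A·√(4πDt)), where n_e·A is the pore area the mass is dissolved in.
√(4πDt) = √(4π × 0.488 × 6.56) = 6.343 m, so C_max = 1.83/(0.20 × 171 × 6.343) = 0.00844 kg/m³.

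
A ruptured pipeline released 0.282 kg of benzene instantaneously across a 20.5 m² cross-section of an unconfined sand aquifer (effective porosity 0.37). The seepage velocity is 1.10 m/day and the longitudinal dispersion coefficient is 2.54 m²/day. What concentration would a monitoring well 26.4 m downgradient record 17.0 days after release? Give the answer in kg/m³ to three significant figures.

For an instantaneous plane source, C(x,t) = M/(n_e·A·√(4πDt)) · exp(−(x−vt)²/(4Dt)), with n_e·A the pore (flow) area.
Plume center vt = 1.10 × 17.0 = 18.7 m, so the well at 26.4 m is 7.7 m downgradient of the peak.
√(4πDt) = 23.29 m, giving peak height M/(n_e·A·√(4πDt)) = 0.282/(0.37 × 20.5 × 23.29) = 0.001596 kg/m³.
(x−vt)²/(4Dt) = (7.7)²/(4 × 2.54 × 17.0) = 0.3433; exp(−0.3433) = 0.7094.
C = 0.001596 × 0.7094 = 0.00113 kg/m³.

0.00113 kg/m³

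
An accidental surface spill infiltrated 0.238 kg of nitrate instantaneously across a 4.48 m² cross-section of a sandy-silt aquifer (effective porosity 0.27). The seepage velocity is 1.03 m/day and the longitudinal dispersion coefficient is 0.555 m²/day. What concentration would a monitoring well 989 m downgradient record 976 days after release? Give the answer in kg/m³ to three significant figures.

For an instantaneous plane source, C(x,t) = M/(n_e·A·√(4πDt)) · exp(−(x−vt)²/(4Dt)), with n_e·A the pore (flow) area.
Plume center vt = 1.03 × 976 = 1005.28 m, so the well at 989 m is 16.28 m upgradient of the peak.
√(4πDt) = 82.50 m, giving peak height M/(n_e·A·√(4πDt)) = 0.238/(0.27 × 4.48 × 82.50) = 0.002385 kg/m³.
(x−vt)²/(4Dt) = (-16.28)²/(4 × 0.555 × 976) = 0.1223; exp(−0.1223) = 0.8849.
C = 0.002385 × 0.8849 = 0.00211 kg/m³.

0.00211 kg/m³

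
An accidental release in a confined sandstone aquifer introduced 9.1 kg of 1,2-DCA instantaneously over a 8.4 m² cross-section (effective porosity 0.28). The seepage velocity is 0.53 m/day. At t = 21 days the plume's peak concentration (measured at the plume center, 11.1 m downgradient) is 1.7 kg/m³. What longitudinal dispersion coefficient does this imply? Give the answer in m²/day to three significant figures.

At the plume center C_max = M/(n_e·A·√(4πDt)), so D = M²/(4πt·(n_e·A·C_max)²).
n_e·A·C_max = 0.28 × 8.4 × 1.7 = 3.998 kg/m.
D = 9.1²/(4π × 21 × 3.998²) = 0.0196 m²/day.

0.0196 m²/day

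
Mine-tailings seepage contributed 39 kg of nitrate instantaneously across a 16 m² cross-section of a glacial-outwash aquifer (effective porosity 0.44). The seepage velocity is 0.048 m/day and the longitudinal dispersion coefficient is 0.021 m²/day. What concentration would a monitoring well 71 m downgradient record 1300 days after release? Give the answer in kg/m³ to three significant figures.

0.152 kg/m³

For an instantaneous plane source, C(x,t) = M/(n_e·A·√(4πDt)) · exp(−(x−vt)²/(4Dt)), with n_e·A the pore (flow) area.
Plume center vt = 0.048 × 1300 = 62.4 m, so the well at 71 m is 8.6 m downgradient of the peak.
√(4πDt) = 18.52 m, giving peak height M/(n_e·A·√(4πDt)) = 39/(0.44 × 16 × 18.52) = 0.2991 kg/m³.
(x−vt)²/(4Dt) = (8.6)²/(4 × 0.021 × 1300) = 0.6773; exp(−0.6773) = 0.5080.
C = 0.2991 × 0.5080 = 0.152 kg/m³.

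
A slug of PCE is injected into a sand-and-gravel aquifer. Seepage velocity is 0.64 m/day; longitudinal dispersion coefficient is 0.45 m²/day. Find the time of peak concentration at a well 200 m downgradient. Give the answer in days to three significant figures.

For the 1D instantaneous-source solution, setting ∂C/∂t = 0 at fixed x gives v²t² + 2Dt − x² = 0, so t = (√(D² + v²x²) − D)/v².
√(D² + v²x²) = √(0.45² + 0.64² × 200²) = 128.0; v² = 0.4096.
t = (128.0 − 0.45)/0.4096 = 311 days (vs. the pure-advection estimate x/v = 312 d).

311 days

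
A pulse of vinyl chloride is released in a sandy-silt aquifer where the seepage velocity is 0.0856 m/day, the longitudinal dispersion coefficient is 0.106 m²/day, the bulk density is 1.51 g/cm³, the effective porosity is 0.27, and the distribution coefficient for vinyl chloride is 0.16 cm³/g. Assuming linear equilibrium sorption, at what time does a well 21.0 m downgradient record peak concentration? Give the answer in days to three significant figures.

Retardation factor R = 1 + ρ_b·K_d/n = 1 + 1.51 × 0.16/0.27 = 1.895.
Sorption retards both mechanisms: v_R = v/R = 0.04517 m/day, D_R = D/R = 0.05594 m²/day.
Peak time from v_R²t² + 2D_R t − x² = 0: t = (√(D_R² + v_R²x²) − D_R)/v_R².
√(D_R² + v_R²x²) = √(0.05594² + 0.04517² × 21.0²) = 0.9502; v_R² = 0.002040.
t = (0.9502 − 0.05594)/0.002040 = 438 days.

438 days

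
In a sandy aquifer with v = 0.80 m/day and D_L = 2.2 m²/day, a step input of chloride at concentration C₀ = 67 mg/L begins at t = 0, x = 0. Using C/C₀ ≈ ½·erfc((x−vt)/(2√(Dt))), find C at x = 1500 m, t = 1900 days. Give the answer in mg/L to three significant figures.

For a continuous step input, C/C₀ ≈ ½·erfc((x−vt)/(2√(Dt))).
vt = 0.80 × 1900 = 1520 m and 2√(Dt) = 2√(2.2 × 1900) = 129.3 m.
Argument (x−vt)/(2√(Dt)) = (1500 − 1520)/129.3 = -0.1547; ½·erfc(-0.1547) = 0.5866.
C = 67 × 0.5866 = 39.3 mg/L.

39.3 mg/L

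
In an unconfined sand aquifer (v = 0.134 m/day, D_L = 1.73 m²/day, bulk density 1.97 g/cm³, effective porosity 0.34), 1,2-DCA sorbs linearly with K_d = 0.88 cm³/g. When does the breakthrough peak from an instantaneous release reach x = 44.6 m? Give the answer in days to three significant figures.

1530 days

Retardation factor R = 1 + ρ_b·K_d/n = 1 + 1.97 × 0.88/0.34 = 6.099.
Sorption retards both mechanisms: v_R = v/R = 0.02197 m/day, D_R = D/R = 0.2837 m²/day.
Peak time from v_R²t² + 2D_R t − x² = 0: t = (√(D_R² + v_R²x²) − D_R)/v_R².
√(D_R² + v_R²x²) = √(0.2837² + 0.02197² × 44.6²) = 1.020; v_R² = 0.0004827.
t = (1.020 − 0.2837)/0.0004827 = 1530 days.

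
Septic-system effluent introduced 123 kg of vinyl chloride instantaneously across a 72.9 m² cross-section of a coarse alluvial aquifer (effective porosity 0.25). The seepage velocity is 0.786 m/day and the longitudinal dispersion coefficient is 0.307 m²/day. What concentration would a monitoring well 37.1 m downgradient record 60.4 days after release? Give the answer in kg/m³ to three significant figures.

0.104 kg/m³

For an instantaneous plane source, C(x,t) = M/(n_e·A·√(4πDt)) · exp(−(x−vt)²/(4Dt)), with n_e·A the pore (flow) area.
Plume center vt = 0.786 × 60.4 = 47.4744 m, so the well at 37.1 m is 10.3744 m upgradient of the peak.
√(4πDt) = 15.26 m, giving peak height M/(n_e·A·√(4πDt)) = 123/(0.25 × 72.9 × 15.26) = 0.4423 kg/m³.
(x−vt)²/(4Dt) = (-10.3744)²/(4 × 0.307 × 60.4) = 1.451; exp(−1.451) = 0.2343.
C = 0.4423 × 0.2343 = 0.104 kg/m³.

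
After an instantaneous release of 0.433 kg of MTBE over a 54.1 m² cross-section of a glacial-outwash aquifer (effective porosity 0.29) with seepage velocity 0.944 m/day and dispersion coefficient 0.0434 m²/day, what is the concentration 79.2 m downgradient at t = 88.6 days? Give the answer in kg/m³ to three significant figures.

0.00110 kg/m³

For an instantaneous plane source, C(x,t) = M/(n_e·A·√(4πDt)) · exp(−(x−vt)²/(4Dt)), with n_e·A the pore (flow) area.
Plume center vt = 0.944 × 88.6 = 83.6384 m, so the well at 79.2 m is 4.4384 m upgradient of the peak.
√(4πDt) = 6.951 m, giving peak height M/(n_e·A·√(4πDt)) = 0.433/(0.29 × 54.1 × 6.951) = 0.003971 kg/m³.
(x−vt)²/(4Dt) = (-4.4384)²/(4 × 0.0434 × 88.6) = 1.281; exp(−1.281) = 0.2778.
C = 0.003971 × 0.2778 = 0.00110 kg/m³.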